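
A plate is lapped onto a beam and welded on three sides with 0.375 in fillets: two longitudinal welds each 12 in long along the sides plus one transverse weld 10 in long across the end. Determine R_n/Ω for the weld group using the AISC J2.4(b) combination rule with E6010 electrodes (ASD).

E60XX → F_EXX = 60 ksi.
t_e = 0.707 × 0.375 = 0.2651 in.
R_nwl = 0.6 × 60 × 0.2651 × 24 = 229.1 kips (longitudinal, 2 welds).
R_nwt = 0.6 × 60 × 0.2651 × 10 = 95.44 kips (transverse, base value).
(i) R_nwl + R_nwt = 324.5 kips; (ii) 0.85 R_nwl + 1.5 R_nwt = 337.9 kips.
R_n = max = 337.9 kips [governs: (ii)]; R_n/Ω = 168.9 kips.

R_n/Ω ≈ 169 kips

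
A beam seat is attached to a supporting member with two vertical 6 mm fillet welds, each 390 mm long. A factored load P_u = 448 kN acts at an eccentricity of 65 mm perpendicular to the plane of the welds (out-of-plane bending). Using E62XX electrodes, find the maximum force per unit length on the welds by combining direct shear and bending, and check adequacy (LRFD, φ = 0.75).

E62XX → F_EXX = 620 MPa.
L_w = 2 × 390 = 780 mm; section modulus (unit throat) S = 2 × L²/6 = 50700 mm².
Direct shear f_v = P/L_w = 448×10³/780 = 574.4 N/mm.
Moment M = P × e = 448×10³ × 65 = 29120000 N·mm; bending f_b = M/S = 574.4 N/mm.
f_max = √(f_v² + f_b²) = √(574.4² + 574.4²) = 812.3 N/mm.
φr_n = 0.75 × 0.6 × 620 × (0.707 × 6) = 1184 N/mm → adequate.

f_max ≈ 812 N/mm; adequate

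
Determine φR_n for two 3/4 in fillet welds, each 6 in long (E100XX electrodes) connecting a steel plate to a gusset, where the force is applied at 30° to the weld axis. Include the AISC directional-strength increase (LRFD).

E100XX → F_EXX = 100 ksi.
t_e = 0.707 × 0.75 = 0.5302 in; A_we = 0.5302 × 12 = 6.363 in².
Directional factor: 1.0 + 0.5 sin^1.5(30°) = 1.177.
F_nw = 0.6 × 100 × 1.177 = 70.61 ksi.
φR_n = 0.75 × 70.61 × 6.363 = 337 kips.

φR_n ≈ 337 kips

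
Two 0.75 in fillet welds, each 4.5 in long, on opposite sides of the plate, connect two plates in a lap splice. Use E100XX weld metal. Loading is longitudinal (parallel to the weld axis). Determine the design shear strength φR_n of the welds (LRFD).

φR_n ≈ 215 kip

E100XX → F_EXX = 100 ksi.
Effective throat t_e = 0.707 × 0.75 = 0.5302 in.
Total length L = 9 in; A_we = 0.5302 × 9 = 4.772 in².
F_nw = 0.6 F_EXX = 0.6 × 100 = 60 ksi.
φR_n = 0.75 × 60 × 4.772 = 214.8 kip.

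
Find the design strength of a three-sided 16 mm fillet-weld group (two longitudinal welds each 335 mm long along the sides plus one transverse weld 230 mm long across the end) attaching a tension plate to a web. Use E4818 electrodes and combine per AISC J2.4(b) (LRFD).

E48XX → F_EXX = 480 MPa.
t_e = 0.707 × 16 = 11.31 mm.
R_nwl = 0.6 × 480 × 11.31 × 670 × 10⁻³ = 2183 kN (longitudinal, 2 welds).
R_nwt = 0.6 × 480 × 11.31 × 230 × 10⁻³ = 749.3 kN (transverse, base value).
(i) R_nwl + R_nwt = 2932 kN; (ii) 0.85 R_nwl + 1.5 R_nwt = 2979 kN.
R_n = max = 2979 kN [governs: (ii)]; φR_n = 2234 kN.

φR_n ≈ 2230 kN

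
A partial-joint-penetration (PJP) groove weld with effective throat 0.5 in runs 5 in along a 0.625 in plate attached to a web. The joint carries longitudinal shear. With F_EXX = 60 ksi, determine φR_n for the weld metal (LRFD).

Effective throat (given) t_e = 0.5 in.
A_we = 0.5 × 5 = 2.5 in².
F_nw = 0.6 F_EXX = 36 ksi.
φR_n = 0.75 × 36 × 2.5 = 67.5 kip.

φR_n ≈ 67.5 kip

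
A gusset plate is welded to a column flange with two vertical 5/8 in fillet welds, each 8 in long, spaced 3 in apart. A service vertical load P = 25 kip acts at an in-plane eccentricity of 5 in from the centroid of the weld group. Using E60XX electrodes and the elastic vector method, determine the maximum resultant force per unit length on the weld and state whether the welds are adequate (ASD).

E60XX → F_EXX = 60 ksi.
Total weld length L_w = 16 in. Treat welds as unit-width lines.
Polar moment about centroid: J = 2[d³/12 + d(b/2)²] = 2[8³/12 + 8×1.5²] = 121.3 in³.
Direct shear f_v = P/L_w = 25 / 16 = 1.562 kip/in (vertical).
Torsion M = P·e = 25 × 5 = 125 kip·in.
Critical point at (x, y) = (1.5, 4) from centroid. f_tx = M·y/J = 4.121 kip/in; f_ty = M·x/J = 1.545 kip/in.
Resultant f_max = √[f_tx² + (f_v + f_ty)²] = √[4.121² + (1.562 + 1.545)²] = 5.161 kip/in.
Capacity per unit length: r_n/Ω = (1/2.0) × 0.6 × 60 × (0.707 × 0.625) = 7.954 kip/in.
5.161 ≤ 7.954 → adequate.

f_max ≈ 5.16 kip/in; adequate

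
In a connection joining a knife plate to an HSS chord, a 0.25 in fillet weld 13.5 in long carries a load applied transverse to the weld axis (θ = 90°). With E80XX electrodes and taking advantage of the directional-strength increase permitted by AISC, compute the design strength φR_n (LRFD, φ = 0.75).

φR_n ≈ 129 kips

E80XX → F_EXX = 80 ksi.
t_e = 0.707 × 0.25 = 0.1767 in; A_we = 0.1767 × 13.5 = 2.386 in².
Directional factor: 1.0 + 0.5 sin^1.5(90°) = 1.5.
F_nw = 0.6 × 80 × 1.5 = 72 ksi.
φR_n = 0.75 × 72 × 2.386 = 128.9 kips.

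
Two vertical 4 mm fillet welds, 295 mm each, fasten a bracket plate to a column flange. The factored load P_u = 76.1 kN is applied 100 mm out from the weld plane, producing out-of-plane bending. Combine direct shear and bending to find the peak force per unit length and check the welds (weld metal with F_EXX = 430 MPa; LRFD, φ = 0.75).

L_w = 2 × 295 = 590 mm; section modulus (unit throat) S = 2 × L²/6 = 29010 mm².
Direct shear f_v = P/L_w = 76.1×10³/590 = 129 N/mm.
Moment M = P × e = 76.1×10³ × 100 = 7610000 N·mm; bending f_b = M/S = 262.3 N/mm.
f_max = √(f_v² + f_b²) = √(129² + 262.3²) = 292.3 N/mm.
φr_n = 0.75 × 0.6 × 430 × (0.707 × 4) = 547.2 N/mm → adequate.

f_max ≈ 292 N/mm; adequate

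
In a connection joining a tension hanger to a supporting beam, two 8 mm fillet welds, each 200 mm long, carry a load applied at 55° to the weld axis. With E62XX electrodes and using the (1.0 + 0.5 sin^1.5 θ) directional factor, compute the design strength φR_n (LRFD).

E62XX → F_EXX = 620 MPa.
t_e = 0.707 × 8 = 5.656 mm; A_we = 5.656 × 400 = 2262 mm².
Directional factor: 1.0 + 0.5 sin^1.5(55°) = 1.371.
F_nw = 0.6 × 620 × 1.371 = 509.9 MPa.
φR_n = 0.75 × 509.9 × 2262 × 10⁻³ = 865.2 kN.

φR_n ≈ 865 kN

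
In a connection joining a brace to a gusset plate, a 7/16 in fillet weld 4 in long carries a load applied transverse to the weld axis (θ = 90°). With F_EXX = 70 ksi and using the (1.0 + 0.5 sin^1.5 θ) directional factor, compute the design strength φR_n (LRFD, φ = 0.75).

t_e = 0.707 × 0.4375 = 0.3093 in; A_we = 0.3093 × 4 = 1.237 in².
Directional factor: 1.0 + 0.5 sin^1.5(90°) = 1.5.
F_nw = 0.6 × 70 × 1.5 = 63 ksi.
φR_n = 0.75 × 63 × 1.237 = 58.46 kip.

φR_n ≈ 58.5 kip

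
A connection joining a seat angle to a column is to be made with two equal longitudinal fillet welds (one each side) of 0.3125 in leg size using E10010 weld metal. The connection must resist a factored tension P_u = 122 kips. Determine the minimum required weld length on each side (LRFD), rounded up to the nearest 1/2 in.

E100XX → F_EXX = 100 ksi.
Throat t_e = 0.707 × 0.3125 = 0.2209 in.
φr_n = 0.75 × 0.6 × 100 × 0.2209 = 9.942 kips/in.
L_req = P_u / φr_n = 122 / 9.942 = 12.27 in total.
Per side: 12.27 / 2 = 6.135 in.
Round up → use L = 6.5 in on each side.

L = 6.5 in on each side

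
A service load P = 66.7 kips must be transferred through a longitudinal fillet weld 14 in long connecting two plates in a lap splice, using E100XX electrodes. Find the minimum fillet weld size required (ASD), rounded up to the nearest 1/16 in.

w = 1/4 in

E100XX → F_EXX = 100 ksi.
Total weld length L = 14 in.
Required throat t_e = P × Ω / (0.6 F_EXX × L) = 66.7 × 2.0 / (0.6 × 100 × 14) = 0.1588 in.
Required leg w = t_e / 0.707 = 0.2246 in → use 1/4 in.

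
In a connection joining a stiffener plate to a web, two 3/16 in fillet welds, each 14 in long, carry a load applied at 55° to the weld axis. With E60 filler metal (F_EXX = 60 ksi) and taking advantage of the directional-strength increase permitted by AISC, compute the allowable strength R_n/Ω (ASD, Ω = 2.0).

t_e = 0.707 × 0.1875 = 0.1326 in; A_we = 0.1326 × 28 = 3.712 in².
Directional factor: 1.0 + 0.5 sin^1.5(55°) = 1.371.
F_nw = 0.6 × 60 × 1.371 = 49.35 ksi.
R_n/Ω = (49.35 × 3.712) / 2.0 = 91.58 kip.

R_n/Ω ≈ 91.6 kip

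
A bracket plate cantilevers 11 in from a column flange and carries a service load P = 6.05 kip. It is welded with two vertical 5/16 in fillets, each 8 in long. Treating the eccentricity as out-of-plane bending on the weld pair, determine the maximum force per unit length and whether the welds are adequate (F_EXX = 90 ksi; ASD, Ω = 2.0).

L_w = 2 × 8 = 16 in; section modulus (unit throat) S = 2 × L²/6 = 21.33 in².
Direct shear f_v = P/L_w = 6.05/16 = 0.3781 kip/in.
Moment M = P × e = 6.05 × 11 = 66.55 kip·in; bending f_b = M/S = 3.12 kip/in.
f_max = √(f_v² + f_b²) = √(0.3781² + 3.12²) = 3.142 kip/in.
r_n/Ω = (1/2.0) × 0.6 × 90 × (0.707 × 0.3125) = 5.965 kip/in → adequate.

f_max ≈ 3.14 kip/in; adequate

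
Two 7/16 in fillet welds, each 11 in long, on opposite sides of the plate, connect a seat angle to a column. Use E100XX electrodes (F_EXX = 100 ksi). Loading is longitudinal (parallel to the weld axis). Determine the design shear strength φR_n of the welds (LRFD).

φR_n ≈ 306 kips

Effective throat t_e = 0.707 × 0.4375 = 0.3093 in.
Total length L = 22 in; A_we = 0.3093 × 22 = 6.805 in².
F_nw = 0.6 F_EXX = 0.6 × 100 = 60 ksi.
φR_n = 0.75 × 60 × 6.805 = 306.2 kips.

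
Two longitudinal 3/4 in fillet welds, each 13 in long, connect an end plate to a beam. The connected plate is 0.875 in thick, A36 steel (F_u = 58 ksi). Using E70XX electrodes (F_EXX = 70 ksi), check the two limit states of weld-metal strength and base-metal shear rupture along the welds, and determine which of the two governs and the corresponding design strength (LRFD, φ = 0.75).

t_e = 0.707 × 0.75 = 0.5302 in; L = 26 in.
Weld metal: φR_n = 0.75 × 0.6 × 70 × 0.5302 × 26 = 434.3 kips.
Base metal (shear rupture): φR_n = 0.75 × 0.6 × 58 × 0.875 × 26 = 593.8 kips.
Governing: weld metal.

φR_n ≈ 434 kips (weld metal governs)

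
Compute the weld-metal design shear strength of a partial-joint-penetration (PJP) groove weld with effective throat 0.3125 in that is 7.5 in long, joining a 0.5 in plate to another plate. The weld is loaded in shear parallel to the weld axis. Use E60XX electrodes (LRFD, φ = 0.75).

E60XX → F_EXX = 60 ksi.
Effective throat (given) t_e = 0.3125 in.
A_we = 0.3125 × 7.5 = 2.344 in².
F_nw = 0.6 F_EXX = 36 ksi.
φR_n = 0.75 × 36 × 2.344 = 63.28 kip.

φR_n ≈ 63.3 kip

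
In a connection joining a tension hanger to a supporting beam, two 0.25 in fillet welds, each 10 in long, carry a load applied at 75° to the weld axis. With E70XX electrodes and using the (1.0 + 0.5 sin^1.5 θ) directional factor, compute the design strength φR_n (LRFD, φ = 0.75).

φR_n ≈ 164 kip

E70XX → F_EXX = 70 ksi.
t_e = 0.707 × 0.25 = 0.1767 in; A_we = 0.1767 × 20 = 3.535 in².
Directional factor: 1.0 + 0.5 sin^1.5(75°) = 1.475.
F_nw = 0.6 × 70 × 1.475 = 61.94 ksi.
φR_n = 0.75 × 61.94 × 3.535 = 164.2 kip.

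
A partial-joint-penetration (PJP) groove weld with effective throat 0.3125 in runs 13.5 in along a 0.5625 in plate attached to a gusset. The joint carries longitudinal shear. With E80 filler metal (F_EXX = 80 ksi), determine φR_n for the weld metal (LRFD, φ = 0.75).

φR_n ≈ 152 kip

Effective throat (given) t_e = 0.3125 in.
A_we = 0.3125 × 13.5 = 4.219 in².
F_nw = 0.6 F_EXX = 48 ksi.
φR_n = 0.75 × 48 × 4.219 = 151.9 kip.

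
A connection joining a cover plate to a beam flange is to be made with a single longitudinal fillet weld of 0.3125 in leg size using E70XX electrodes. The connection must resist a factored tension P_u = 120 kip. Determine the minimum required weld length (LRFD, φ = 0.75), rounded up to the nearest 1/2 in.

E70XX → F_EXX = 70 ksi.
Throat t_e = 0.707 × 0.3125 = 0.2209 in.
φr_n = 0.75 × 0.6 × 70 × 0.2209 = 6.96 kip/in.
L_req = P_u / φr_n = 120 / 6.96 = 17.24 in total.
Round up → use L = 17.5 in.

L = 17.5 in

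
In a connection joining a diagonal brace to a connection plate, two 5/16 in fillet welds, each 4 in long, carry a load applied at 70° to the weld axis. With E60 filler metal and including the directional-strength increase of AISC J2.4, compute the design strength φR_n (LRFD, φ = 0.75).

E60XX → F_EXX = 60 ksi.
t_e = 0.707 × 0.3125 = 0.2209 in; A_we = 0.2209 × 8 = 1.767 in².
Directional factor: 1.0 + 0.5 sin^1.5(70°) = 1.455.
F_nw = 0.6 × 60 × 1.455 = 52.4 ksi.
φR_n = 0.75 × 52.4 × 1.767 = 69.46 kips.

φR_n ≈ 69.5 kips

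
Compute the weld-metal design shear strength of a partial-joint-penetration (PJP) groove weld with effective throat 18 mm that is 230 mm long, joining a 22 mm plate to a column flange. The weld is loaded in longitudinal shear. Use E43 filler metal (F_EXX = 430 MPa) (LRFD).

Effective throat (given) t_e = 18 mm.
A_we = 18 × 230 = 4140 mm².
F_nw = 0.6 F_EXX = 258 MPa.
φR_n = 0.75 × 258 × 4140 × 10⁻³ = 801.1 kN.

φR_n ≈ 801 kN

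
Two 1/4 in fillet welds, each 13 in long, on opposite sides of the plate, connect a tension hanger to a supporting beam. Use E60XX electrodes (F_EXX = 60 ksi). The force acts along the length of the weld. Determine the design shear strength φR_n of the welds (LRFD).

Effective throat t_e = 0.707 × 0.25 = 0.1767 in.
Total length L = 26 in; A_we = 0.1767 × 26 = 4.595 in².
F_nw = 0.6 F_EXX = 0.6 × 60 = 36 ksi.
φR_n = 0.75 × 36 × 4.595 = 124.1 kip.

φR_n ≈ 124 kip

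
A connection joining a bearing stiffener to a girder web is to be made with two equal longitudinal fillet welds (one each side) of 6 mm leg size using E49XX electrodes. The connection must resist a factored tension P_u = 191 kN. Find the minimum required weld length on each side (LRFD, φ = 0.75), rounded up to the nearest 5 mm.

E49XX → F_EXX = 490 MPa.
Throat t_e = 0.707 × 6 = 4.242 mm.
φr_n = 0.75 × 0.6 × 490 × 4.242 × 10⁻³ = 0.9354 kN/mm.
L_req = P_u / φr_n = 191 / 0.9354 = 204.2 mm total.
Per side: 204.2 / 2 = 102.1 mm.
Round up → use L = 105 mm on each side.

L = 105 mm on each side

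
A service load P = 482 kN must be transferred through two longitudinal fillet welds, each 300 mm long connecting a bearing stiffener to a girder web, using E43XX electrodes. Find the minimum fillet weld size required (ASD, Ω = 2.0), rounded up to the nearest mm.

w = 9 mm

E43XX → F_EXX = 430 MPa.
Total weld length L = 600 mm.
Required throat t_e = P × Ω / (0.6 F_EXX × L) = 482 × 2.0 / (0.6 × 430 × 600 × 10⁻³) = 6.227 mm.
Required leg w = t_e / 0.707 = 8.808 mm → use 9 mm.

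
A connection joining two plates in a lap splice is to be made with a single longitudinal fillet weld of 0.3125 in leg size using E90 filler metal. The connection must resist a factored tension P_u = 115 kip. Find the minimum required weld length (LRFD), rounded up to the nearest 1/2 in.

E90XX → F_EXX = 90 ksi.
Throat t_e = 0.707 × 0.3125 = 0.2209 in.
φr_n = 0.75 × 0.6 × 90 × 0.2209 = 8.948 kip/in.
L_req = P_u / φr_n = 115 / 8.948 = 12.85 in total.
Round up → use L = 13 in.

L = 13 in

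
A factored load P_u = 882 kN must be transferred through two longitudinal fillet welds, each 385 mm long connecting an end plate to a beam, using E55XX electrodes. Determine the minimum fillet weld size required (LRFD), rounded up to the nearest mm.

E55XX → F_EXX = 550 MPa.
Total weld length L = 770 mm.
Required throat t_e = P_u / (φ × 0.6 F_EXX × L) = 882 / (0.75 × 0.6 × 550 × 770 × 10⁻³) = 4.628 mm.
Required leg w = t_e / 0.707 = 6.546 mm → use 7 mm.

w = 7 mm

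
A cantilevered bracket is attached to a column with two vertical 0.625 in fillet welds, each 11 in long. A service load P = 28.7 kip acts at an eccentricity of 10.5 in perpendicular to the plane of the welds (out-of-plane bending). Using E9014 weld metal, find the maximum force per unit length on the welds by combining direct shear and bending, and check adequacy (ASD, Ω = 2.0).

f_max ≈ 7.58 kip/in; adequate

E90XX → F_EXX = 90 ksi.
L_w = 2 × 11 = 22 in; section modulus (unit throat) S = 2 × L²/6 = 40.33 in².
Direct shear f_v = P/L_w = 28.7/22 = 1.305 kip/in.
Moment M = P × e = 28.7 × 10.5 = 301.35 kip·in; bending f_b = M/S = 7.471 kip/in.
f_max = √(f_v² + f_b²) = √(1.305² + 7.471²) = 7.585 kip/in.
r_n/Ω = (1/2.0) × 0.6 × 90 × (0.707 × 0.625) = 11.93 kip/in → adequate.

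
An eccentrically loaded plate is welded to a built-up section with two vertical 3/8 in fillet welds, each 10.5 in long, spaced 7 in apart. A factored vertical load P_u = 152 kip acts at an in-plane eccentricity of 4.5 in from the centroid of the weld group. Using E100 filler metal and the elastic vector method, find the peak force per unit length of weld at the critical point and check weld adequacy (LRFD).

E100XX → F_EXX = 100 ksi.
Total weld length L_w = 21 in. Treat welds as unit-width lines.
Polar moment about centroid: J = 2[d³/12 + d(b/2)²] = 2[10.5³/12 + 10.5×3.5²] = 450.2 in³.
Direct shear f_v = P/L_w = 152 / 21 = 7.238 kip/in (vertical).
Torsion M = P·e = 152 × 4.5 = 684 kip·in.
Critical point at (x, y) = (3.5, 5.25) from centroid. f_tx = M·y/J = 7.977 kip/in; f_ty = M·x/J = 5.318 kip/in.
Resultant f_max = √[f_tx² + (f_v + f_ty)²] = √[7.977² + (7.238 + 5.318)²] = 14.88 kip/in.
Capacity per unit length: φr_n = 0.75 × 0.6 × 100 × (0.707 × 0.375) = 11.93 kip/in.
14.88 > 11.93 → NOT adequate.

f_max ≈ 14.9 kip/in; NOT adequate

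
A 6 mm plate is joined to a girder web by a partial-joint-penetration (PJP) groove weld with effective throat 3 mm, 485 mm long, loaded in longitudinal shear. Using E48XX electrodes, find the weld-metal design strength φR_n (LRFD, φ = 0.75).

E48XX → F_EXX = 480 MPa.
Effective throat (given) t_e = 3 mm.
A_we = 3 × 485 = 1455 mm².
F_nw = 0.6 F_EXX = 288 MPa.
φR_n = 0.75 × 288 × 1455 × 10⁻³ = 314.3 kN.

φR_n ≈ 314 kN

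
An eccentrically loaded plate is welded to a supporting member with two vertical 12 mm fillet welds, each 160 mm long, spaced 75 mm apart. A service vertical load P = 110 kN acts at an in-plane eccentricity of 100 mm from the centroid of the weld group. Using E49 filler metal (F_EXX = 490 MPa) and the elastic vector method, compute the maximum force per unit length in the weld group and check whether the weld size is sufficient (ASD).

Total weld length L_w = 320 mm. Treat welds as unit-width lines.
Polar moment about centroid: J = 2[d³/12 + d(b/2)²] = 2[160³/12 + 160×37.5²] = 1133000 mm³.
Direct shear f_v = P/L_w = 110×10³ / 320 = 343.8 N/mm (vertical).
Torsion M = P·e = 110×10³ × 100 = 11000000 N·mm.
Critical point at (x, y) = (37.5, 80) from centroid. f_tx = M·y/J = 776.9 N/mm; f_ty = M·x/J = 364.2 N/mm.
Resultant f_max = √[f_tx² + (f_v + f_ty)²] = √[776.9² + (343.8 + 364.2)²] = 1051 N/mm.
Capacity per unit length: r_n/Ω = (1/2.0) × 0.6 × 490 × (0.707 × 12) = 1247 N/mm.
1051 ≤ 1247 → adequate.

f_max ≈ 1050 N/mm; adequate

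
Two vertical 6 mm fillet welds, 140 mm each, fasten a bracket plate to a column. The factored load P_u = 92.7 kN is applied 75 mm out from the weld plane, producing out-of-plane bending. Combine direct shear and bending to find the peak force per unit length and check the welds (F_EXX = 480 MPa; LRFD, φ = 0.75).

f_max ≈ 1110 N/mm; NOT adequate

L_w = 2 × 140 = 280 mm; section modulus (unit throat) S = 2 × L²/6 = 6533 mm².
Direct shear f_v = P/L_w = 92.7×10³/280 = 331.1 N/mm.
Moment M = P × e = 92.7×10³ × 75 = 6952500 N·mm; bending f_b = M/S = 1064 N/mm.
f_max = √(f_v² + f_b²) = √(331.1² + 1064²) = 1114 N/mm.
φr_n = 0.75 × 0.6 × 480 × (0.707 × 6) = 916.3 N/mm → NOT adequate.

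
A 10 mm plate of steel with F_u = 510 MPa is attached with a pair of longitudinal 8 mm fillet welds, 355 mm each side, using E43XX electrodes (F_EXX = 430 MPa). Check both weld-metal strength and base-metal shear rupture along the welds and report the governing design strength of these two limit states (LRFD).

φR_n ≈ 777 kN (weld metal governs)

t_e = 0.707 × 8 = 5.656 mm; L = 710 mm.
Weld metal: φR_n = 0.75 × 0.6 × 430 × 5.656 × 710 × 10⁻³ = 777 kN.
Base metal (shear rupture): φR_n = 0.75 × 0.6 × 510 × 10 × 710 × 10⁻³ = 1629 kN.
Governing: weld metal.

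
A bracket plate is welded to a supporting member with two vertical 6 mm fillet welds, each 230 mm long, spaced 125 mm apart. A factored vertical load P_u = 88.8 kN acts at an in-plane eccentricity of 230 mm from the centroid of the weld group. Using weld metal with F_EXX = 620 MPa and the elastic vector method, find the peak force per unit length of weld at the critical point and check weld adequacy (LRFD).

f_max ≈ 809 N/mm; adequate

Total weld length L_w = 460 mm. Treat welds as unit-width lines.
Polar moment about centroid: J = 2[d³/12 + d(b/2)²] = 2[230³/12 + 230×62.5²] = 3825000 mm³.
Direct shear f_v = P/L_w = 88.8×10³ / 460 = 193 N/mm (vertical).
Torsion M = P·e = 88.8×10³ × 230 = 20424000 N·mm.
Critical point at (x, y) = (62.5, 115) from centroid. f_tx = M·y/J = 614.1 N/mm; f_ty = M·x/J = 333.8 N/mm.
Resultant f_max = √[f_tx² + (f_v + f_ty)²] = √[614.1² + (193 + 333.8)²] = 809.1 N/mm.
Capacity per unit length: φr_n = 0.75 × 0.6 × 620 × (0.707 × 6) = 1184 N/mm.
809.1 ≤ 1184 → adequate.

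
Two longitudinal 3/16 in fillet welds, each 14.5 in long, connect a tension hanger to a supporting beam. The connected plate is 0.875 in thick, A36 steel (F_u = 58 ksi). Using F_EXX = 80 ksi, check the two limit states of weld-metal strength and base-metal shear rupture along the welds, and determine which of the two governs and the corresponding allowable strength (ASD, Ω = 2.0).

t_e = 0.707 × 0.1875 = 0.1326 in; L = 29 in.
Weld metal: R_n/Ω = (1/2.0) × 0.6 × 80 × 0.1326 × 29 = 92.26 kips.
Base metal (shear rupture): R_n/Ω = (1/2.0) × 0.6 × 58 × 0.875 × 29 = 441.5 kips.
Governing: weld metal.

R_n/Ω ≈ 92.3 kips (weld metal governs)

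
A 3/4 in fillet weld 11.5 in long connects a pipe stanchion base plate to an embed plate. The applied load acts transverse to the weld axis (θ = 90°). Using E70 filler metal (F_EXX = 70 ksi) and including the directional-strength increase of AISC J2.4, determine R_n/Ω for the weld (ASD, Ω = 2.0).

R_n/Ω ≈ 192 kips

t_e = 0.707 × 0.75 = 0.5302 in; A_we = 0.5302 × 11.5 = 6.098 in².
Directional factor: 1.0 + 0.5 sin^1.5(90°) = 1.5.
F_nw = 0.6 × 70 × 1.5 = 63 ksi.
R_n/Ω = (63 × 6.098) / 2.0 = 192.1 kips.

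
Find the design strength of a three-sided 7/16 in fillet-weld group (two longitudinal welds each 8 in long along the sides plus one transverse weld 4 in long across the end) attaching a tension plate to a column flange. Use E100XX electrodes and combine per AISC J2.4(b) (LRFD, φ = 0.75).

φR_n ≈ 278 kips

E100XX → F_EXX = 100 ksi.
t_e = 0.707 × 0.4375 = 0.3093 in.
R_nwl = 0.6 × 100 × 0.3093 × 16 = 296.9 kips (longitudinal, 2 welds).
R_nwt = 0.6 × 100 × 0.3093 × 4 = 74.23 kips (transverse, base value).
(i) R_nwl + R_nwt = 371.2 kips; (ii) 0.85 R_nwl + 1.5 R_nwt = 363.8 kips.
R_n = max = 371.2 kips [governs: (i)]; φR_n = 278.4 kips.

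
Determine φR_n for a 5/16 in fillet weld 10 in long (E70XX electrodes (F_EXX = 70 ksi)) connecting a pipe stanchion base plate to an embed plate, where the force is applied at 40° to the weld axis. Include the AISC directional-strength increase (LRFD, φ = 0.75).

t_e = 0.707 × 0.3125 = 0.2209 in; A_we = 0.2209 × 10 = 2.209 in².
Directional factor: 1.0 + 0.5 sin^1.5(40°) = 1.258.
F_nw = 0.6 × 70 × 1.258 = 52.82 ksi.
φR_n = 0.75 × 52.82 × 2.209 = 87.53 kip.

φR_n ≈ 87.5 kip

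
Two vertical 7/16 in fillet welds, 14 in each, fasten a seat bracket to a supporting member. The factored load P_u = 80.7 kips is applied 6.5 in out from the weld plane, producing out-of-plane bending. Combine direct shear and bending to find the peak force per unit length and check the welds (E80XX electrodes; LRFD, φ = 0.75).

E80XX → F_EXX = 80 ksi.
L_w = 2 × 14 = 28 in; section modulus (unit throat) S = 2 × L²/6 = 65.33 in².
Direct shear f_v = P/L_w = 80.7/28 = 2.882 kip/in.
Moment M = P × e = 80.7 × 6.5 = 524.55 kip·in; bending f_b = M/S = 8.029 kip/in.
f_max = √(f_v² + f_b²) = √(2.882² + 8.029²) = 8.53 kip/in.
φr_n = 0.75 × 0.6 × 80 × (0.707 × 0.4375) = 11.14 kip/in → adequate.

f_max ≈ 8.53 kip/in; adequate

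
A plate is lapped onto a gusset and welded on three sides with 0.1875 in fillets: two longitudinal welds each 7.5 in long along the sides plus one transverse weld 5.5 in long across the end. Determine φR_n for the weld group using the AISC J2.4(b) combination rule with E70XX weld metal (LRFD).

E70XX → F_EXX = 70 ksi.
t_e = 0.707 × 0.1875 = 0.1326 in.
R_nwl = 0.6 × 70 × 0.1326 × 15 = 83.51 kips (longitudinal, 2 welds).
R_nwt = 0.6 × 70 × 0.1326 × 5.5 = 30.62 kips (transverse, base value).
(i) R_nwl + R_nwt = 114.1 kips; (ii) 0.85 R_nwl + 1.5 R_nwt = 116.9 kips.
R_n = max = 116.9 kips [governs: (ii)]; φR_n = 87.69 kips.

φR_n ≈ 87.7 kips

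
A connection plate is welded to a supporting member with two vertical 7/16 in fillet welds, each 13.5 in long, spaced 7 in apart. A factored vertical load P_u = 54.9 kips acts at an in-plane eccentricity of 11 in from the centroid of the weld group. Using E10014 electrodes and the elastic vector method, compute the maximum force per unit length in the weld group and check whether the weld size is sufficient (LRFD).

f_max ≈ 7.36 kip/in; adequate

E100XX → F_EXX = 100 ksi.
Total weld length L_w = 27 in. Treat welds as unit-width lines.
Polar moment about centroid: J = 2[d³/12 + d(b/2)²] = 2[13.5³/12 + 13.5×3.5²] = 740.8 in³.
Direct shear f_v = P/L_w = 54.9 / 27 = 2.033 kip/in (vertical).
Torsion M = P·e = 54.9 × 11 = 603.9 kip·in.
Critical point at (x, y) = (3.5, 6.75) from centroid. f_tx = M·y/J = 5.503 kip/in; f_ty = M·x/J = 2.853 kip/in.
Resultant f_max = √[f_tx² + (f_v + f_ty)²] = √[5.503² + (2.033 + 2.853)²] = 7.359 kip/in.
Capacity per unit length: φr_n = 0.75 × 0.6 × 100 × (0.707 × 0.4375) = 13.92 kip/in.
7.359 ≤ 13.92 → adequate.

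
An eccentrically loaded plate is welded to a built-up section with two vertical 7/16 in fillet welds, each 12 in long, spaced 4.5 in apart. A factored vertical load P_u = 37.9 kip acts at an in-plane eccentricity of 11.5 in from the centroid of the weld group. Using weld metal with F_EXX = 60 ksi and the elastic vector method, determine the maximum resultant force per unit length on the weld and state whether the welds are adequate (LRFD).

f_max ≈ 7.52 kip/in; adequate

Total weld length L_w = 24 in. Treat welds as unit-width lines.
Polar moment about centroid: J = 2[d³/12 + d(b/2)²] = 2[12³/12 + 12×2.25²] = 409.5 in³.
Direct shear f_v = P/L_w = 37.9 / 24 = 1.579 kip/in (vertical).
Torsion M = P·e = 37.9 × 11.5 = 435.85 kip·in.
Critical point at (x, y) = (2.25, 6) from centroid. f_tx = M·y/J = 6.386 kip/in; f_ty = M·x/J = 2.395 kip/in.
Resultant f_max = √[f_tx² + (f_v + f_ty)²] = √[6.386² + (1.579 + 2.395)²] = 7.522 kip/in.
Capacity per unit length: φr_n = 0.75 × 0.6 × 60 × (0.707 × 0.4375) = 8.351 kip/in.
7.522 ≤ 8.351 → adequate.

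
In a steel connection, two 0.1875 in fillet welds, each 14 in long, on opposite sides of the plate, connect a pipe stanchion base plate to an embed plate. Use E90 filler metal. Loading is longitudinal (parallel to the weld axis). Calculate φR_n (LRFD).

E90XX → F_EXX = 90 ksi.
Effective throat t_e = 0.707 × 0.1875 = 0.1326 in.
Total length L = 28 in; A_we = 0.1326 × 28 = 3.712 in².
F_nw = 0.6 F_EXX = 0.6 × 90 = 54 ksi.
φR_n = 0.75 × 54 × 3.712 = 150.3 kips.

φR_n ≈ 150 kips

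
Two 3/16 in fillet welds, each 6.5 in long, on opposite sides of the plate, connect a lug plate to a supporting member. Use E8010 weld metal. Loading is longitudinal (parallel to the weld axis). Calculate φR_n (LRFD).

φR_n ≈ 62 kips

E80XX → F_EXX = 80 ksi.
Effective throat t_e = 0.707 × 0.1875 = 0.1326 in.
Total length L = 13 in; A_we = 0.1326 × 13 = 1.723 in².
F_nw = 0.6 F_EXX = 0.6 × 80 = 48 ksi.
φR_n = 0.75 × 48 × 1.723 = 62.04 kips.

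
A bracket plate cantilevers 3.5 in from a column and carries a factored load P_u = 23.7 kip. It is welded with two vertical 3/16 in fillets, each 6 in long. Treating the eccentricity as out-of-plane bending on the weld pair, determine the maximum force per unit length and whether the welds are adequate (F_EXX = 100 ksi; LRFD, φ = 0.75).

f_max ≈ 7.19 kip/in; NOT adequate

L_w = 2 × 6 = 12 in; section modulus (unit throat) S = 2 × L²/6 = 12 in².
Direct shear f_v = P/L_w = 23.7/12 = 1.975 kip/in.
Moment M = P × e = 23.7 × 3.5 = 82.95 kip·in; bending f_b = M/S = 6.913 kip/in.
f_max = √(f_v² + f_b²) = √(1.975² + 6.913²) = 7.189 kip/in.
φr_n = 0.75 × 0.6 × 100 × (0.707 × 0.1875) = 5.965 kip/in → NOT adequate.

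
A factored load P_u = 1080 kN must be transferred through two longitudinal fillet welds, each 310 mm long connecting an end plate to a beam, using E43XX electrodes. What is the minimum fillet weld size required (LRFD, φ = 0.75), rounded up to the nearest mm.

w = 13 mm

E43XX → F_EXX = 430 MPa.
Total weld length L = 620 mm.
Required throat t_e = P_u / (φ × 0.6 F_EXX × L) = 1080 / (0.75 × 0.6 × 430 × 620 × 10⁻³) = 9.002 mm.
Required leg w = t_e / 0.707 = 12.73 mm → use 13 mm.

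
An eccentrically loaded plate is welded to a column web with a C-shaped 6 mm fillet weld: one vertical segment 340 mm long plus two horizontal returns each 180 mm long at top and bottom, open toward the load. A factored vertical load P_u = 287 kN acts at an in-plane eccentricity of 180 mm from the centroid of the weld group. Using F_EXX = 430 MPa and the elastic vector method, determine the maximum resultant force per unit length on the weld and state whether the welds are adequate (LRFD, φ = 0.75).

f_max ≈ 1000 N/mm; NOT adequate

Total weld length L_w = 700 mm. Treat welds as unit-width lines.
Centroid: x̄ = 2×180×90 / 700 = 46.29 mm from the vertical weld.
Polar moment about centroid: J = I_x + I_y = [340³/12 + 2×180×170²] + [340×46.29² + 2(180³/12 + 180×43.71²)] = 16070000 mm³.
Direct shear f_v = P/L_w = 287×10³ / 700 = 410 N/mm (vertical).
Torsion M = P·e = 287×10³ × 180 = 51660000 N·mm.
Critical point at (x, y) = (133.7, 170) from centroid. f_tx = M·y/J = 546.6 N/mm; f_ty = M·x/J = 429.9 N/mm.
Resultant f_max = √[f_tx² + (f_v + f_ty)²] = √[546.6² + (410 + 429.9)²] = 1002 N/mm.
Capacity per unit length: φr_n = 0.75 × 0.6 × 430 × (0.707 × 6) = 820.8 N/mm.
1002 > 820.8 → NOT adequate.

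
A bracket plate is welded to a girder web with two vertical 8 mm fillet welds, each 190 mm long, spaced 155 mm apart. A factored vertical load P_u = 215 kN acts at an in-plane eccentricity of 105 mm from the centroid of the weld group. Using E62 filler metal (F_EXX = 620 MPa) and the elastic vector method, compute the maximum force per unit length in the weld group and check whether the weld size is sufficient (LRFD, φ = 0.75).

Total weld length L_w = 380 mm. Treat welds as unit-width lines.
Polar moment about centroid: J = 2[d³/12 + d(b/2)²] = 2[190³/12 + 190×77.5²] = 3426000 mm³.
Direct shear f_v = P/L_w = 215×10³ / 380 = 565.8 N/mm (vertical).
Torsion M = P·e = 215×10³ × 105 = 22575000 N·mm.
Critical point at (x, y) = (77.5, 95) from centroid. f_tx = M·y/J = 626.1 N/mm; f_ty = M·x/J = 510.7 N/mm.
Resultant f_max = √[f_tx² + (f_v + f_ty)²] = √[626.1² + (565.8 + 510.7)²] = 1245 N/mm.
Capacity per unit length: φr_n = 0.75 × 0.6 × 620 × (0.707 × 8) = 1578 N/mm.
1245 ≤ 1578 → adequate.

f_max ≈ 1250 N/mm; adequate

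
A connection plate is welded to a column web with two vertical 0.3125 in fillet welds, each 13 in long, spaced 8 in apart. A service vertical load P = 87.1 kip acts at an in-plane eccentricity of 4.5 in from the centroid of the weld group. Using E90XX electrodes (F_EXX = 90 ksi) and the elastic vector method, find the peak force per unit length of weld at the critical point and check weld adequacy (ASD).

Total weld length L_w = 26 in. Treat welds as unit-width lines.
Polar moment about centroid: J = 2[d³/12 + d(b/2)²] = 2[13³/12 + 13×4²] = 782.2 in³.
Direct shear f_v = P/L_w = 87.1 / 26 = 3.35 kip/in (vertical).
Torsion M = P·e = 87.1 × 4.5 = 391.95 kip·in.
Critical point at (x, y) = (4, 6.5) from centroid. f_tx = M·y/J = 3.257 kip/in; f_ty = M·x/J = 2.004 kip/in.
Resultant f_max = √[f_tx² + (f_v + f_ty)²] = √[3.257² + (3.35 + 2.004)²] = 6.267 kip/in.
Capacity per unit length: r_n/Ω = (1/2.0) × 0.6 × 90 × (0.707 × 0.3125) = 5.965 kip/in.
6.267 > 5.965 → NOT adequate.

f_max ≈ 6.27 kip/in; NOT adequate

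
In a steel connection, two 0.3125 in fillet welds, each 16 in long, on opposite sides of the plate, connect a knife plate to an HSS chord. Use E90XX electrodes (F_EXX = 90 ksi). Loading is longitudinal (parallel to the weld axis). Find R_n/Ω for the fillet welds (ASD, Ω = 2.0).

Effective throat t_e = 0.707 × 0.3125 = 0.2209 in.
Total length L = 32 in; A_we = 0.2209 × 32 = 7.07 in².
F_nw = 0.6 F_EXX = 0.6 × 90 = 54 ksi.
R_n = 54 × 7.07 = 381.8 kips; R_n/Ω = 381.8/2.0 = 190.9 kips.

R_n/Ω ≈ 191 kips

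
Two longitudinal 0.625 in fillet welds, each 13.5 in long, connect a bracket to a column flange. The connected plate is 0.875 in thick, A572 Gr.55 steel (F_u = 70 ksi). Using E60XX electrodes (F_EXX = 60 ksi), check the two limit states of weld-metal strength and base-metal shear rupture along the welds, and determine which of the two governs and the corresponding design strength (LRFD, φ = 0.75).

φR_n ≈ 322 kips (weld metal governs)

t_e = 0.707 × 0.625 = 0.4419 in; L = 27 in.
Weld metal: φR_n = 0.75 × 0.6 × 60 × 0.4419 × 27 = 322.1 kips.
Base metal (shear rupture): φR_n = 0.75 × 0.6 × 70 × 0.875 × 27 = 744.2 kips.
Governing: weld metal.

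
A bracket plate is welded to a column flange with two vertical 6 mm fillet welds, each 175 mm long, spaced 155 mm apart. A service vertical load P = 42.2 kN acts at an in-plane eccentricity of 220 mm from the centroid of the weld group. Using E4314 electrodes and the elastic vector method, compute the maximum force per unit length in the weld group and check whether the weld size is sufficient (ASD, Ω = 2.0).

E43XX → F_EXX = 430 MPa.
Total weld length L_w = 350 mm. Treat welds as unit-width lines.
Polar moment about centroid: J = 2[d³/12 + d(b/2)²] = 2[175³/12 + 175×77.5²] = 2995000 mm³.
Direct shear f_v = P/L_w = 42.2×10³ / 350 = 120.6 N/mm (vertical).
Torsion M = P·e = 42.2×10³ × 220 = 9284000 N·mm.
Critical point at (x, y) = (77.5, 87.5) from centroid. f_tx = M·y/J = 271.2 N/mm; f_ty = M·x/J = 240.2 N/mm.
Resultant f_max = √[f_tx² + (f_v + f_ty)²] = √[271.2² + (120.6 + 240.2)²] = 451.3 N/mm.
Capacity per unit length: r_n/Ω = (1/2.0) × 0.6 × 430 × (0.707 × 6) = 547.2 N/mm.
451.3 ≤ 547.2 → adequate.

f_max ≈ 451 N/mm; adequate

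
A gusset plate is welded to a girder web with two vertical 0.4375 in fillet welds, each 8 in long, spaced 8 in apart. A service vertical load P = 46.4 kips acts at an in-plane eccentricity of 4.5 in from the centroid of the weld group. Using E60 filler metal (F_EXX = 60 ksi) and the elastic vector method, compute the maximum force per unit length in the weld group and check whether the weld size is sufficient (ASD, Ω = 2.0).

Total weld length L_w = 16 in. Treat welds as unit-width lines.
Polar moment about centroid: J = 2[d³/12 + d(b/2)²] = 2[8³/12 + 8×4²] = 341.3 in³.
Direct shear f_v = P/L_w = 46.4 / 16 = 2.9 kip/in (vertical).
Torsion M = P·e = 46.4 × 4.5 = 208.8 kip·in.
Critical point at (x, y) = (4, 4) from centroid. f_tx = M·y/J = 2.447 kip/in; f_ty = M·x/J = 2.447 kip/in.
Resultant f_max = √[f_tx² + (f_v + f_ty)²] = √[2.447² + (2.9 + 2.447)²] = 5.88 kip/in.
Capacity per unit length: r_n/Ω = (1/2.0) × 0.6 × 60 × (0.707 × 0.4375) = 5.568 kip/in.
5.88 > 5.568 → NOT adequate.

f_max ≈ 5.88 kip/in; NOT adequate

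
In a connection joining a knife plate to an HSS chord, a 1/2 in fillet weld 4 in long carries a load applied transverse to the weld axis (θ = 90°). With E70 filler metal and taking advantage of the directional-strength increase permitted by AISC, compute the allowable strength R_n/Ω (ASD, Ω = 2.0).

E70XX → F_EXX = 70 ksi.
t_e = 0.707 × 0.5 = 0.3535 in; A_we = 0.3535 × 4 = 1.414 in².
Directional factor: 1.0 + 0.5 sin^1.5(90°) = 1.5.
F_nw = 0.6 × 70 × 1.5 = 63 ksi.
R_n/Ω = (63 × 1.414) / 2.0 = 44.54 kip.

R_n/Ω ≈ 44.5 kip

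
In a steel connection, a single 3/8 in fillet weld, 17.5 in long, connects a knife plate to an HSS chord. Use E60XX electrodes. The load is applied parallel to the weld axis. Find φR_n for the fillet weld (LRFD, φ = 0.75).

E60XX → F_EXX = 60 ksi.
Effective throat t_e = 0.707 × 0.375 = 0.2651 in.
Total length L = 17.5 in; A_we = 0.2651 × 17.5 = 4.64 in².
F_nw = 0.6 F_EXX = 0.6 × 60 = 36 ksi.
φR_n = 0.75 × 36 × 4.64 = 125.3 kips.

φR_n ≈ 125 kips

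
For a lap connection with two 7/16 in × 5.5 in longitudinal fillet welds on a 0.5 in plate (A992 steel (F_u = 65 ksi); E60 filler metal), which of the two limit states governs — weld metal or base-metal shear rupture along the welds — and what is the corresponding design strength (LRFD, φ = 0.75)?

φR_n ≈ 91.9 kip (weld metal governs)

E60XX → F_EXX = 60 ksi.
t_e = 0.707 × 0.4375 = 0.3093 in; L = 11 in.
Weld metal: φR_n = 0.75 × 0.6 × 60 × 0.3093 × 11 = 91.87 kip.
Base metal (shear rupture): φR_n = 0.75 × 0.6 × 65 × 0.5 × 11 = 160.9 kip.
Governing: weld metal.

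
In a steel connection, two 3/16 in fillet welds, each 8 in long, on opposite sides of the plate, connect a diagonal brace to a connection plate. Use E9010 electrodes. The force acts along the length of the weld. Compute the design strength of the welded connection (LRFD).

E90XX → F_EXX = 90 ksi.
Effective throat t_e = 0.707 × 0.1875 = 0.1326 in.
Total length L = 16 in; A_we = 0.1326 × 16 = 2.121 in².
F_nw = 0.6 F_EXX = 0.6 × 90 = 54 ksi.
φR_n = 0.75 × 54 × 2.121 = 85.9 kips.

φR_n ≈ 85.9 kips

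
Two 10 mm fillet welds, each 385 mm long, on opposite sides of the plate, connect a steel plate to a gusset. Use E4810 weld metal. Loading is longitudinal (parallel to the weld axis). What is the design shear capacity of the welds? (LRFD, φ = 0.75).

φR_n ≈ 1180 kN

E48XX → F_EXX = 480 MPa.
Effective throat t_e = 0.707 × 10 = 7.07 mm.
Total length L = 770 mm; A_we = 7.07 × 770 = 5444 mm².
F_nw = 0.6 F_EXX = 0.6 × 480 = 288 MPa.
φR_n = 0.75 × 288 × 5444 × 10⁻³ = 1176 kN.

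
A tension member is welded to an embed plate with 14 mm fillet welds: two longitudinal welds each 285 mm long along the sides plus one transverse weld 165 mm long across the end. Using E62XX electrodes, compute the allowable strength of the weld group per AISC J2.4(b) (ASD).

R_n/Ω ≈ 1350 kN

E62XX → F_EXX = 620 MPa.
t_e = 0.707 × 14 = 9.898 mm.
R_nwl = 0.6 × 620 × 9.898 × 570 × 10⁻³ = 2099 kN (longitudinal, 2 welds).
R_nwt = 0.6 × 620 × 9.898 × 165 × 10⁻³ = 607.5 kN (transverse, base value).
(i) R_nwl + R_nwt = 2706 kN; (ii) 0.85 R_nwl + 1.5 R_nwt = 2695 kN.
R_n = max = 2706 kN [governs: (i)]; R_n/Ω = 1353 kN.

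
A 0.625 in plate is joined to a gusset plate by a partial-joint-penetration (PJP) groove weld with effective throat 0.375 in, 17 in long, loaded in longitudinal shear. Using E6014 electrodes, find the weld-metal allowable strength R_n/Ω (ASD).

E60XX → F_EXX = 60 ksi.
Effective throat (given) t_e = 0.375 in.
A_we = 0.375 × 17 = 6.375 in².
F_nw = 0.6 F_EXX = 36 ksi.
R_n/Ω = (36 × 6.375) / 2.0 = 114.8 kip.

R_n/Ω ≈ 115 kip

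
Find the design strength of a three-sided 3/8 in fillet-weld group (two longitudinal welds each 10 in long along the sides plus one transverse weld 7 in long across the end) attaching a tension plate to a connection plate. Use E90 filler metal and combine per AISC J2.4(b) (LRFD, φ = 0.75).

E90XX → F_EXX = 90 ksi.
t_e = 0.707 × 0.375 = 0.2651 in.
R_nwl = 0.6 × 90 × 0.2651 × 20 = 286.3 kips (longitudinal, 2 welds).
R_nwt = 0.6 × 90 × 0.2651 × 7 = 100.2 kips (transverse, base value).
(i) R_nwl + R_nwt = 386.6 kips; (ii) 0.85 R_nwl + 1.5 R_nwt = 393.7 kips.
R_n = max = 393.7 kips [governs: (ii)]; φR_n = 295.3 kips.

φR_n ≈ 295 kips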